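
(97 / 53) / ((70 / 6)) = 291 / 1855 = 0.16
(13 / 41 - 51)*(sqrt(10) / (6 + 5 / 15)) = -6234*sqrt(10) / 779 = -25.31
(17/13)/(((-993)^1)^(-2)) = 16762833/13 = 1289448.69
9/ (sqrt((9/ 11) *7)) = 3 *sqrt(77)/ 7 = 3.76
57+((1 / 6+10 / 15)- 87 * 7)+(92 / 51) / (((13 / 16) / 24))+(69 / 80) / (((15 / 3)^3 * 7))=-23106639253 / 46410000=-497.88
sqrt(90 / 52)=3 * sqrt(130) / 26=1.32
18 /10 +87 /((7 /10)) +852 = 34233 /35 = 978.09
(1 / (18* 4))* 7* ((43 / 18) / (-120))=-301 / 155520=-0.00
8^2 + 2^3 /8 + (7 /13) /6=5077 /78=65.09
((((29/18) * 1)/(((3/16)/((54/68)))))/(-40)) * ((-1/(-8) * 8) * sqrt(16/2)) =-29 * sqrt(2)/85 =-0.48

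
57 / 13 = 4.38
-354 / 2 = -177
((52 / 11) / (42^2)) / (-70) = -13 / 339570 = -0.00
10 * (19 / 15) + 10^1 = 22.67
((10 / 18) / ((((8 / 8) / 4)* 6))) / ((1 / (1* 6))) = 20 / 9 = 2.22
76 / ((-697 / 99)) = -7524 / 697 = -10.79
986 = 986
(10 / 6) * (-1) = -5 / 3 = -1.67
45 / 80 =9 / 16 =0.56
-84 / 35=-12 / 5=-2.40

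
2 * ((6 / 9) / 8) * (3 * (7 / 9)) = 7 / 18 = 0.39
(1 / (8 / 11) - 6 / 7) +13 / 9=1.96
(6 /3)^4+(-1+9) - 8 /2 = 20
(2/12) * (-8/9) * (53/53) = -4/27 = -0.15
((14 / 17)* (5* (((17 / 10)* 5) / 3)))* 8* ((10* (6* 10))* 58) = 3248000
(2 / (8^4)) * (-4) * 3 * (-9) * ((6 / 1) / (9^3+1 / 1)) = 81 / 186880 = 0.00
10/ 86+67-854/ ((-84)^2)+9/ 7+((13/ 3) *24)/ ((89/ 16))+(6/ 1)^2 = 237200161/ 1928808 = 122.98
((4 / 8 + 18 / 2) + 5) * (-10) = -145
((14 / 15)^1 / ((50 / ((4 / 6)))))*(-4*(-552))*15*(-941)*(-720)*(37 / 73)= 51660628992 / 365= 141535969.84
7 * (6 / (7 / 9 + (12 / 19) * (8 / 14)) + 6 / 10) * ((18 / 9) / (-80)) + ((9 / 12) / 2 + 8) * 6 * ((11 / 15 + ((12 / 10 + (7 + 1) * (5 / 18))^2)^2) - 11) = 95022256272377 / 14904405000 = 6375.45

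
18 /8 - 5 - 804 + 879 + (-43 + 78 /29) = 3705 /116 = 31.94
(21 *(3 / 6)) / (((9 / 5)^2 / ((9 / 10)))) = 35 / 12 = 2.92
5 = 5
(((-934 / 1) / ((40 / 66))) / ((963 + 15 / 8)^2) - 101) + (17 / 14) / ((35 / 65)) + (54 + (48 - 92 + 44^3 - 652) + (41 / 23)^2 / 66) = 797001647510963872 / 9438305140495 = 84443.30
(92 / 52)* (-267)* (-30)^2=-5526900 / 13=-425146.15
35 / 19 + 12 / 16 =197 / 76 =2.59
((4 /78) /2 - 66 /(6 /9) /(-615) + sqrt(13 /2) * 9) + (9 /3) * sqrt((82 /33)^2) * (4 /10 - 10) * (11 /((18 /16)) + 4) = -28898764 /29315 + 9 * sqrt(26) /2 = -962.86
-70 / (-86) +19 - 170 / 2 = -2803 / 43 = -65.19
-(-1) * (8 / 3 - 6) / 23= -10 / 69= -0.14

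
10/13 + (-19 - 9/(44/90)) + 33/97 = -1007025/27742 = -36.30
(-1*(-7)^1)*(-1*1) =-7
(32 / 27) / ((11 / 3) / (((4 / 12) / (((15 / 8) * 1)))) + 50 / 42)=1792 / 32985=0.05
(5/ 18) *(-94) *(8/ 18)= -940/ 81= -11.60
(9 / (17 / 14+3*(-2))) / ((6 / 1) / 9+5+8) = -378 / 2747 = -0.14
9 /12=3 /4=0.75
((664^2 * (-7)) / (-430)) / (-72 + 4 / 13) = -5015192 / 50095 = -100.11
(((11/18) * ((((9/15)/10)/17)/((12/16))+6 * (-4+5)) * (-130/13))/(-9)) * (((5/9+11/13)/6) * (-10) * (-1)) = 9.53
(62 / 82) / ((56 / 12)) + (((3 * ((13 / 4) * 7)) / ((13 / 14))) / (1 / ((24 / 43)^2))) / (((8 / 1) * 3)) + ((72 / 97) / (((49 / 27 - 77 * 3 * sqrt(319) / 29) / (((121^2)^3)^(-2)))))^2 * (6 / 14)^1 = 13315785696 * sqrt(319) / 77498018099993490398215488012265598697159981139984056868419641350475 + 1009754459486471483644788038463237673773546292944874490303543061475319750853 / 904757277137930603094140961331163786831482155577121910539255787035276528350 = 1.12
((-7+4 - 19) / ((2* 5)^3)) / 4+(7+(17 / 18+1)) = 160901 / 18000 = 8.94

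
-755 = -755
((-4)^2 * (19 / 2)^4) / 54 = 130321 / 54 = 2413.35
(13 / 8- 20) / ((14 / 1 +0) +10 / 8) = -147 / 122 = -1.20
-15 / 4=-3.75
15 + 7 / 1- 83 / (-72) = 1667 / 72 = 23.15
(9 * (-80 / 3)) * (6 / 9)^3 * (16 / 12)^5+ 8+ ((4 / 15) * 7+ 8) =-3081428 / 10935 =-281.79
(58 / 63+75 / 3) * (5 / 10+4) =1633 / 14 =116.64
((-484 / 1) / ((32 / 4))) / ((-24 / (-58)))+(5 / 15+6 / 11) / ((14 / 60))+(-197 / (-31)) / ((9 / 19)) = -22174981 / 171864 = -129.03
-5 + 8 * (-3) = -29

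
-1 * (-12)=12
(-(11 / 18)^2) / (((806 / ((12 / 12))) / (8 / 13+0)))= -121 / 424359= -0.00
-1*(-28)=28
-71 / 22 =-3.23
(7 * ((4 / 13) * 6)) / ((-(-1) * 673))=168 / 8749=0.02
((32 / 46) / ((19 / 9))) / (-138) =-24 / 10051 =-0.00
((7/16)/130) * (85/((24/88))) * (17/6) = 22253/7488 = 2.97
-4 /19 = -0.21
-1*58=-58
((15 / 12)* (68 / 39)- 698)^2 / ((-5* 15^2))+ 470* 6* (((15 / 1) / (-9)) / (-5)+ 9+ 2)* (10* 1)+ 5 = 319174.63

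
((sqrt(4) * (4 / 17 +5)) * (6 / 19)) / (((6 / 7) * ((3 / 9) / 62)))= 231756 / 323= 717.51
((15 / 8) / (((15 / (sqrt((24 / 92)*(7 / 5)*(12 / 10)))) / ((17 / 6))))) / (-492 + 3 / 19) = -323*sqrt(161) / 8597400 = -0.00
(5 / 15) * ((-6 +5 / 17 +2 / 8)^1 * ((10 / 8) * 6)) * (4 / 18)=-1855 / 612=-3.03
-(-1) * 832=832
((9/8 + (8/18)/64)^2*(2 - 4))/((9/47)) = -1248743/93312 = -13.38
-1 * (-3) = 3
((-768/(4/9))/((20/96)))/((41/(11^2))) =-24478.60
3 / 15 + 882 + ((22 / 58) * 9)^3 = 112431374 / 121945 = 921.98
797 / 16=49.81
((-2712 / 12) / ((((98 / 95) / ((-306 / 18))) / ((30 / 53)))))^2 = 29973982522500 / 6744409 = 4444271.18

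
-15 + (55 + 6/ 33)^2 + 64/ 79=28971830/ 9559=3030.84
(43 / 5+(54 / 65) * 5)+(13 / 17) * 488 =426453 / 1105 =385.93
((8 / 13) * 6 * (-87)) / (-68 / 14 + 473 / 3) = -87696 / 41717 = -2.10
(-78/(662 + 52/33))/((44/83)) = -9711/43796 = -0.22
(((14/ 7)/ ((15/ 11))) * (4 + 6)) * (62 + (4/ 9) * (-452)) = -55000/ 27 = -2037.04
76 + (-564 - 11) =-499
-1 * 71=-71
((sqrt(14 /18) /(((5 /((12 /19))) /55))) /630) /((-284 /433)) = -4763* sqrt(7) /849870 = -0.01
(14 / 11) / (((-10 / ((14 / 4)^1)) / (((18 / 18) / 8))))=-49 / 880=-0.06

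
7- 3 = 4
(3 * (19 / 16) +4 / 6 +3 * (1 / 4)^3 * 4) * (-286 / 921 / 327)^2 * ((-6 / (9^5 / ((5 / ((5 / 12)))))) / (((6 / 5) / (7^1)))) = -151731580 / 5355836527983561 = -0.00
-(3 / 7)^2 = -0.18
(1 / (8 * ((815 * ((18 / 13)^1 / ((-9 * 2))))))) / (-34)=0.00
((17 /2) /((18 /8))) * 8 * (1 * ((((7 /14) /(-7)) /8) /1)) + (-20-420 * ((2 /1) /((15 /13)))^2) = -403873 /315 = -1282.14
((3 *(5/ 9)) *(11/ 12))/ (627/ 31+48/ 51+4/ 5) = 144925/ 2083788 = 0.07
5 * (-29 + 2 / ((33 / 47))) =-4315 / 33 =-130.76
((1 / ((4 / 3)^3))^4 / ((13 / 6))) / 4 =1594323 / 436207616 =0.00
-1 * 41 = -41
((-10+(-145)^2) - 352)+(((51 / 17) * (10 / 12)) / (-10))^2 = 330609 / 16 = 20663.06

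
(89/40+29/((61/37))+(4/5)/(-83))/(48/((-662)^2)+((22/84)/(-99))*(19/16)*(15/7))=-155038247325612/51839808913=-2990.72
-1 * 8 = -8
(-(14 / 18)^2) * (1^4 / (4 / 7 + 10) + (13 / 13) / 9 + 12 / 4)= -104615 / 53946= -1.94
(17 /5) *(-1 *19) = -323 /5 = -64.60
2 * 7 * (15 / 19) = 210 / 19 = 11.05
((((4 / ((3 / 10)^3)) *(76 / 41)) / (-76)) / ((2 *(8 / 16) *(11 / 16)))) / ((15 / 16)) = -204800 / 36531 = -5.61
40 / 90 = 4 / 9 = 0.44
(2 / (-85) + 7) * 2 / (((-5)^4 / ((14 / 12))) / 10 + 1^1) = 4151 / 16235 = 0.26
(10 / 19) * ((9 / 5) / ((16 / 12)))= 27 / 38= 0.71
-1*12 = -12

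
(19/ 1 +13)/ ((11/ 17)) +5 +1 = 610/ 11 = 55.45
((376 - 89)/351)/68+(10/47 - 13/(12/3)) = -848417/280449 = -3.03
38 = 38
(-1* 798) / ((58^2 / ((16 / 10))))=-0.38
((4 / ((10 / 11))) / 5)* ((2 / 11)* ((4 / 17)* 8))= 128 / 425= 0.30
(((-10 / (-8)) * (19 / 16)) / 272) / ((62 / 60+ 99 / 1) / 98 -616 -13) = -0.00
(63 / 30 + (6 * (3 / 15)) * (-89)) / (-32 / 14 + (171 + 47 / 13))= -95277 / 156820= -0.61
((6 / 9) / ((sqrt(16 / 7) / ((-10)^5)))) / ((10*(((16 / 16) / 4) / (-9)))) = 60000*sqrt(7) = 158745.08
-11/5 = -2.20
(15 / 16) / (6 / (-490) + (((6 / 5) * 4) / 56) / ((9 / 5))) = 11025 / 416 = 26.50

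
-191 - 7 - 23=-221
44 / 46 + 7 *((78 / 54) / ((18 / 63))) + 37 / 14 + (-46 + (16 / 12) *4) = -2432 / 1449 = -1.68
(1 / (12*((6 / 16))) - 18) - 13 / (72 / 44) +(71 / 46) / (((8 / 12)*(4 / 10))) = -33011 / 1656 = -19.93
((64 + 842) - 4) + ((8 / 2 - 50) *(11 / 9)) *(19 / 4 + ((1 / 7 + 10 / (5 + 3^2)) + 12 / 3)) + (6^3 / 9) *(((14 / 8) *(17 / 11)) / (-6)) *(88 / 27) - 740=-156263 / 378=-413.39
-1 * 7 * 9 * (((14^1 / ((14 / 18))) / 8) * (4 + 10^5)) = -14175567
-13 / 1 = -13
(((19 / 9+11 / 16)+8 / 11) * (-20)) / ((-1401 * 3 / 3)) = 0.05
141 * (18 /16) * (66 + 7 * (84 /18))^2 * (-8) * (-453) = 5596296768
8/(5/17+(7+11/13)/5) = 8840/2059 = 4.29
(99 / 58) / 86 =99 / 4988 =0.02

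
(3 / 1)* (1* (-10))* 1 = -30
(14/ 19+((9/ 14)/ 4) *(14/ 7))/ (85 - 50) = 563/ 18620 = 0.03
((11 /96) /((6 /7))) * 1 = 77 /576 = 0.13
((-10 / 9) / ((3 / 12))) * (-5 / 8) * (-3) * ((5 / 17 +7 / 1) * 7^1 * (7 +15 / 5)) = -4254.90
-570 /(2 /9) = -2565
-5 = -5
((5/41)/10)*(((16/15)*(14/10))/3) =56/9225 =0.01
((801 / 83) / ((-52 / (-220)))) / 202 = 44055 / 217958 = 0.20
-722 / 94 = -7.68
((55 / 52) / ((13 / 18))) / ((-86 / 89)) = -44055 / 29068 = -1.52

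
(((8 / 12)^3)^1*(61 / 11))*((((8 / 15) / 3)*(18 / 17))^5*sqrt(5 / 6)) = 255852544*sqrt(30) / 3953414334375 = 0.00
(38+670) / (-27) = -236 / 9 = -26.22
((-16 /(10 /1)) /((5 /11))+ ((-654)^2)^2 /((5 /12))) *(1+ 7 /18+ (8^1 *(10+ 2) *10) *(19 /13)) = 360735823635774644 /585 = 616642433565426.74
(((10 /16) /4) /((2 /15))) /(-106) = -75 /6784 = -0.01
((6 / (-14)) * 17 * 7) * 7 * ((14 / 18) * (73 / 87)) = -232.98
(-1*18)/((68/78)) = -351/17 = -20.65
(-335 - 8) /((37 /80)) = -27440 /37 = -741.62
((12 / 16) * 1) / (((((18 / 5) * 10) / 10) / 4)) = 5 / 6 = 0.83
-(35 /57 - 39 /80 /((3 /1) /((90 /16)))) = 2189 /7296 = 0.30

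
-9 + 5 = -4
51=51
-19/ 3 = -6.33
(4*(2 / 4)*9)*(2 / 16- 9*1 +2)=-495 / 4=-123.75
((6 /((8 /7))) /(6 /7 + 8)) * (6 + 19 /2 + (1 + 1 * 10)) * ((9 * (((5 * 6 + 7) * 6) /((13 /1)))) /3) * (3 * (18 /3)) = 23349627 /1612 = 14484.88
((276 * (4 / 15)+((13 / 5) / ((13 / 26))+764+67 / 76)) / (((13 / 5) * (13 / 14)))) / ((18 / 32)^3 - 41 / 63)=-289554757632 / 391770899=-739.09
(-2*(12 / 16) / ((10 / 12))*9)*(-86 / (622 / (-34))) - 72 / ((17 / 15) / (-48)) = 78598026 / 26435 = 2973.26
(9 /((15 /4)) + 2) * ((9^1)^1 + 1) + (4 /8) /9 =793 /18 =44.06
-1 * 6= -6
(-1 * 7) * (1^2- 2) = 7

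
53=53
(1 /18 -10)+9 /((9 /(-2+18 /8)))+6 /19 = -6415 /684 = -9.38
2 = 2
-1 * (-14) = 14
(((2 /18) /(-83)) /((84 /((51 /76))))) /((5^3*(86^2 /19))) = -17 /77347368000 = -0.00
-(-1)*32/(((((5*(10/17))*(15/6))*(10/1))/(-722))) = -196384/625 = -314.21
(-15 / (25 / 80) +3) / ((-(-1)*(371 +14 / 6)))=-27 / 224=-0.12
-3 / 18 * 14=-7 / 3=-2.33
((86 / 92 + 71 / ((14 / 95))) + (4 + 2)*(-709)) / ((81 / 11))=-82456 / 161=-512.15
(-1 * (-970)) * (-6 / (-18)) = 970 / 3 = 323.33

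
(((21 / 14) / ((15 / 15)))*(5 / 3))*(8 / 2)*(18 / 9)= 20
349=349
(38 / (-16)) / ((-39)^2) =-19 / 12168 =-0.00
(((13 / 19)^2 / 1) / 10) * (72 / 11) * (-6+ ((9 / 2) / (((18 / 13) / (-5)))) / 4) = -244881 / 79420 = -3.08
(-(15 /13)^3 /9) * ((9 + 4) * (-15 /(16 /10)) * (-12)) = -249.63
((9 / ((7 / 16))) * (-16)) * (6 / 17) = -13824 / 119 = -116.17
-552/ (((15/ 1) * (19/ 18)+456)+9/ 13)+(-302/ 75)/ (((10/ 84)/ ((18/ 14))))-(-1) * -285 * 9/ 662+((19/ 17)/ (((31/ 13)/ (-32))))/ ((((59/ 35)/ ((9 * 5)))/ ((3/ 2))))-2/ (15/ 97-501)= -1495197411262084740937/ 2303541315084755250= -649.09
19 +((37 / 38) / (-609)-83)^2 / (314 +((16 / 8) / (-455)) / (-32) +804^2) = 1711966082279892737 / 90052989285294063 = 19.01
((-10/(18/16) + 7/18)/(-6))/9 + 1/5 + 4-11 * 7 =-39227/540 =-72.64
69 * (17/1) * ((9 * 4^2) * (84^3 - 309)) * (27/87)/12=75046968180/29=2587826488.97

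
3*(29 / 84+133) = 11201 / 28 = 400.04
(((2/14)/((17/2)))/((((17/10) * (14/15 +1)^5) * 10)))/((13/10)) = 15187500/539422707551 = 0.00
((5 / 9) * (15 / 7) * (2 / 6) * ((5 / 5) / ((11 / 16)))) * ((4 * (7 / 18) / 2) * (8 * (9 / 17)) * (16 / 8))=6400 / 1683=3.80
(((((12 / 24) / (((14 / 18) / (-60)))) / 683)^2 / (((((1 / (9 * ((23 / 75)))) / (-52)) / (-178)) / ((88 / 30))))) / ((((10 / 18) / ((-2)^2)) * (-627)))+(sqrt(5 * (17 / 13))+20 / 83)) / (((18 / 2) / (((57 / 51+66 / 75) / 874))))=-319230013746038 / 502112243265399375+283 * sqrt(1105) / 14486550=0.00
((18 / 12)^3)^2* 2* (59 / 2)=43011 / 64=672.05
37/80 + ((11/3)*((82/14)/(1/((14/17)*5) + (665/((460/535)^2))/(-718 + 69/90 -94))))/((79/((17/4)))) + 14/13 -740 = -569221804499792443/769432071155280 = -739.79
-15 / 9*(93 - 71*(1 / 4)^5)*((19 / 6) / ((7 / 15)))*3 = -45201475 / 14336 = -3153.00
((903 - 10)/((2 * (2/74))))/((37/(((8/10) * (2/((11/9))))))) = 32148/55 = 584.51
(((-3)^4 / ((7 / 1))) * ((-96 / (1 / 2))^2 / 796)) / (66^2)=20736 / 168553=0.12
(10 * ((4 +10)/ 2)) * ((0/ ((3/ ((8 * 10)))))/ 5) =0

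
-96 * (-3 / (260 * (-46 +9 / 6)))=-0.02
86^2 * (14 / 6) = 51772 / 3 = 17257.33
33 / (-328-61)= -33 / 389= -0.08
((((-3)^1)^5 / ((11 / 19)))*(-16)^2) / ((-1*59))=1181952 / 649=1821.19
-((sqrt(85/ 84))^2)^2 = -7225/ 7056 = -1.02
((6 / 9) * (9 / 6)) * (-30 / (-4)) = 15 / 2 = 7.50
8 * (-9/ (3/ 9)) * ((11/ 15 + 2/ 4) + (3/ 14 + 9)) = -78984/ 35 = -2256.69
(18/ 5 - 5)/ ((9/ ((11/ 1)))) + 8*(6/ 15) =67/ 45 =1.49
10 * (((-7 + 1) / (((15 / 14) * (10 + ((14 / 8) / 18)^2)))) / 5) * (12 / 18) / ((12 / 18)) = -290304 / 259445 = -1.12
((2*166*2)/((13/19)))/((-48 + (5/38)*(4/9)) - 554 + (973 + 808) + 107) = 539334/714727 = 0.75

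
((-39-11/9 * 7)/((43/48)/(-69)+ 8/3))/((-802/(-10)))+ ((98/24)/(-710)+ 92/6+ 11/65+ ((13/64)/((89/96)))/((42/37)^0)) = 538241680188347/34742157981960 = 15.49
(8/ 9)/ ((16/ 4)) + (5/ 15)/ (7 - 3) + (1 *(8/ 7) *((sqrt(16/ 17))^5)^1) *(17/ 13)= 11/ 36 + 8192 *sqrt(17)/ 26299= 1.59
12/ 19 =0.63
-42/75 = -14/25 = -0.56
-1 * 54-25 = -79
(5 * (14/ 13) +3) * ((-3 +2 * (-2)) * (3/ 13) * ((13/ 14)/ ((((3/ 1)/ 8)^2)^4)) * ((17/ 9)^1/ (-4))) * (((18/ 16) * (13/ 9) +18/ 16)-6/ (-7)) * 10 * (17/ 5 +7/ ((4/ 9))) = 18790376800256/ 1791153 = 10490659.82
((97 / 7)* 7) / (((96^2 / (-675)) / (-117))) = 851175 / 1024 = 831.23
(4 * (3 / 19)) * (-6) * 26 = -98.53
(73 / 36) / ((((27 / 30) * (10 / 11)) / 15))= 4015 / 108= 37.18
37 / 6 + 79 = 511 / 6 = 85.17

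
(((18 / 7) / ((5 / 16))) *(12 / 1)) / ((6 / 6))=3456 / 35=98.74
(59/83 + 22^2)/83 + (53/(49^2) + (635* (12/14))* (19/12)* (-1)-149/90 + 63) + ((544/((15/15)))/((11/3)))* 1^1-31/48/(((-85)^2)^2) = -883805519889564366247/1367663399951310000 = -646.22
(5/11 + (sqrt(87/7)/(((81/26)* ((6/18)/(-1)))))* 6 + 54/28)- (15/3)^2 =-3483/154- 52* sqrt(609)/63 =-42.99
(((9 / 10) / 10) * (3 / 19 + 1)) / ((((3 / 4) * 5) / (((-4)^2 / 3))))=352 / 2375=0.15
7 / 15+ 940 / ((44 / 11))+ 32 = 4012 / 15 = 267.47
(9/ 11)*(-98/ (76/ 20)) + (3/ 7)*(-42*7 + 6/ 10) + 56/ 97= -103783783/ 709555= -146.27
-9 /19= -0.47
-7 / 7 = -1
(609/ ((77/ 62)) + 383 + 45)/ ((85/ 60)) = 121224/ 187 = 648.26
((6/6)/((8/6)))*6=9/2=4.50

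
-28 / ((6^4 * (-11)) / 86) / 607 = 301 / 1081674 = 0.00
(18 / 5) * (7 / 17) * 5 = 126 / 17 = 7.41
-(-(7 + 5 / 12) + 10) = -31 / 12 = -2.58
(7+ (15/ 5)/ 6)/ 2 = 15/ 4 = 3.75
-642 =-642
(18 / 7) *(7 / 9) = 2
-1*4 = -4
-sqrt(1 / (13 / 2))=-sqrt(26) / 13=-0.39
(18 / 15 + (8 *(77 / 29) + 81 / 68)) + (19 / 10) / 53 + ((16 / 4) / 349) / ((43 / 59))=37147886865 / 1568471612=23.68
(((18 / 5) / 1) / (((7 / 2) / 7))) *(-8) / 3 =-96 / 5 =-19.20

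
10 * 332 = 3320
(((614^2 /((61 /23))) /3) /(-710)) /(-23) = 188498 /64965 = 2.90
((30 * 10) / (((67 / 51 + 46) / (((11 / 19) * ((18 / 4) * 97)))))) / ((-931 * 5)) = -14692590 / 42683557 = -0.34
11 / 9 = 1.22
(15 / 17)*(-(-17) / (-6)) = -5 / 2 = -2.50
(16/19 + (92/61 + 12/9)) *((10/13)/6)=64040/135603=0.47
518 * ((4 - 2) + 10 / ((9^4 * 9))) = 61179944 / 59049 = 1036.09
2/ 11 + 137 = 1509/ 11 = 137.18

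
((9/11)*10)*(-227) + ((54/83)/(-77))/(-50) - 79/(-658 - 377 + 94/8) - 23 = -1229570814064/653959075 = -1880.20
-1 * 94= -94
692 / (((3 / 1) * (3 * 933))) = 692 / 8397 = 0.08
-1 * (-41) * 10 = 410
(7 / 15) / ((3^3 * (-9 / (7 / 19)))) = -49 / 69255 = -0.00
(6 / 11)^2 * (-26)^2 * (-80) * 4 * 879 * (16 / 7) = -129307770.11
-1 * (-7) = 7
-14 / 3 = -4.67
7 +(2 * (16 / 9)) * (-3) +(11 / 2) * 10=154 / 3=51.33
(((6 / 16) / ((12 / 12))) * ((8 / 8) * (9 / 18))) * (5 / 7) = 15 / 112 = 0.13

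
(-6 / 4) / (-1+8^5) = -3 / 65534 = -0.00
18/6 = 3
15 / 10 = 3 / 2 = 1.50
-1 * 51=-51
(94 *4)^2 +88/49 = 6927512/49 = 141377.80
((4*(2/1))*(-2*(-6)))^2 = 9216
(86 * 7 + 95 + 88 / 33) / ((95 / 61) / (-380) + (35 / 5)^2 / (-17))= -8706652 / 35919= -242.40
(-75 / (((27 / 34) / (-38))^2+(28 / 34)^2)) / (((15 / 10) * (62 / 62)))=-73.68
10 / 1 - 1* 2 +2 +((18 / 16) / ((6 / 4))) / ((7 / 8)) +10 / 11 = 906 / 77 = 11.77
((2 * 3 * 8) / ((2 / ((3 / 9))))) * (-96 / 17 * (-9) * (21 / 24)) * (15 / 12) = 7560 / 17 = 444.71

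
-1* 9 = -9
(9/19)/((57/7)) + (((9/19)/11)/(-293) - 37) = -42982099/1163503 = -36.94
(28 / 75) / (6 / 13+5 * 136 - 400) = 182 / 136725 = 0.00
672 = 672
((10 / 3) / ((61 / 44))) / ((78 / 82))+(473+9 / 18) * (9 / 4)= 60972971 / 57096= 1067.90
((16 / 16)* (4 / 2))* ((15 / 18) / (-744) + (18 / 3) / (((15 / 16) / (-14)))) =-1999897 / 11160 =-179.20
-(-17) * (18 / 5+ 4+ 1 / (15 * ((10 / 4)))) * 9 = 29172 / 25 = 1166.88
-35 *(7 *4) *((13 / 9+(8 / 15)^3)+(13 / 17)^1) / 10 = -13274492 / 57375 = -231.36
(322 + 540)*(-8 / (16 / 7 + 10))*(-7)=168952 / 43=3929.12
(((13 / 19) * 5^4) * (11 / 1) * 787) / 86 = 70338125 / 1634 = 43046.59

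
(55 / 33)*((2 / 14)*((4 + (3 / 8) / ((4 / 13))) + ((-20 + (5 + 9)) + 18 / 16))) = 55 / 672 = 0.08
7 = 7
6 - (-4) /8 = 13 /2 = 6.50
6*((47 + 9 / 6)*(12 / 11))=3492 / 11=317.45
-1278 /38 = -639 /19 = -33.63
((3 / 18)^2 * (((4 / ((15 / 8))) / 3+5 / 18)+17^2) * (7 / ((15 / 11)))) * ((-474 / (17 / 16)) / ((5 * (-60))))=158760217 / 2581875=61.49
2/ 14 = 0.14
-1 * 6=-6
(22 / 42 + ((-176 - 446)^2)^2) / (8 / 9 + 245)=9429791455761 / 15491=608727096.75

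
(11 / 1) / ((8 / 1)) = 11 / 8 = 1.38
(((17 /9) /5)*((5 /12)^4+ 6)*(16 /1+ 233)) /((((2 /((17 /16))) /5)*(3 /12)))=2999358467 /497664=6026.87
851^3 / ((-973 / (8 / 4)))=-1266793.53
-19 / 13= -1.46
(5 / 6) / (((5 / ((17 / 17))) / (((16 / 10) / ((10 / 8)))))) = 0.21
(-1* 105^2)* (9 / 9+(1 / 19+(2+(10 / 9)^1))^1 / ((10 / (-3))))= -21315 / 38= -560.92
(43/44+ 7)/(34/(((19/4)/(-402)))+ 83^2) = 513/257972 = 0.00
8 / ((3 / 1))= 8 / 3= 2.67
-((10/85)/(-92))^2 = -1/611524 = -0.00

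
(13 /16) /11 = 13 /176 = 0.07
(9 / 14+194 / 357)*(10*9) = 1815 / 17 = 106.76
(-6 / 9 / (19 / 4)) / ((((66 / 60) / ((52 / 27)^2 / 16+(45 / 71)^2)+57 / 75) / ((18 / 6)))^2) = -325218062862960000 / 1604394577777570171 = -0.20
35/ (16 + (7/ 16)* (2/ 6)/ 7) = 1680/ 769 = 2.18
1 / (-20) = -1 / 20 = -0.05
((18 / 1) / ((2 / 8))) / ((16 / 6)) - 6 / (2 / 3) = 18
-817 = -817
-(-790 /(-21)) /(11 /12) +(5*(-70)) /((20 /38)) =-54365 /77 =-706.04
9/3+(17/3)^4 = 1034.12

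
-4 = -4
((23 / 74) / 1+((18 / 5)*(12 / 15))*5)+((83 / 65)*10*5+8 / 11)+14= 4935669 / 52910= 93.28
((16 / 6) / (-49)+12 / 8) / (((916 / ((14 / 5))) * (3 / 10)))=425 / 28854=0.01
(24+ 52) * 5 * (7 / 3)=2660 / 3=886.67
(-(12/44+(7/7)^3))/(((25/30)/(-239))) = 20076/55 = 365.02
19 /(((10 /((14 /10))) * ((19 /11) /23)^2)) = 448063 /950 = 471.65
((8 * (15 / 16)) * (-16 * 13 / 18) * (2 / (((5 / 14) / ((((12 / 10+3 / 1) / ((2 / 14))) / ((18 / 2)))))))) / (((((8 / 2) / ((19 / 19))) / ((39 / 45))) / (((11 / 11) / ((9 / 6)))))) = -463736 / 2025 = -229.01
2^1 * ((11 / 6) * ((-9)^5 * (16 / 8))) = -433026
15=15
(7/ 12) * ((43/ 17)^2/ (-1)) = -12943/ 3468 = -3.73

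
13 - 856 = -843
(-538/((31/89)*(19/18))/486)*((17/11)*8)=-37.23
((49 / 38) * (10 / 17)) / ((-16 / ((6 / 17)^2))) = -2205 / 373388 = -0.01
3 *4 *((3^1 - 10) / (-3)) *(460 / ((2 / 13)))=83720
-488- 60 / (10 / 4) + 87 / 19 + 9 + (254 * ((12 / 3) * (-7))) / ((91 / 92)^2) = -174592066 / 22477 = -7767.59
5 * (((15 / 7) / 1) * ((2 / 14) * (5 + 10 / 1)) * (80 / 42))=15000 / 343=43.73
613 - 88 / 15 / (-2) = 9239 / 15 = 615.93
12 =12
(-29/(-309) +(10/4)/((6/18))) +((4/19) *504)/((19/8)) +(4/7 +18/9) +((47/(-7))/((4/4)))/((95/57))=396766697/7808430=50.81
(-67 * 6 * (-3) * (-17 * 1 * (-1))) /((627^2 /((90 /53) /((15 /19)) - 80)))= -9399028 /2315093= -4.06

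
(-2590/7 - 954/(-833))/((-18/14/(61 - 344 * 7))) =-721129832/1071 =-673323.84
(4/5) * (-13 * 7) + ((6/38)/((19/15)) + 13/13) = -129374/1805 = -71.68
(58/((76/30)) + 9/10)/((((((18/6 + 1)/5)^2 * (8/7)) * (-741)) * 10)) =-10549/2402816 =-0.00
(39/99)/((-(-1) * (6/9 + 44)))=13/1474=0.01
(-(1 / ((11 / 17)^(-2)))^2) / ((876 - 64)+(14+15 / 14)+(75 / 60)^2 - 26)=-1639792 / 7508120295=-0.00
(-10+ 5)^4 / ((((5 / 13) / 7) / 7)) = 79625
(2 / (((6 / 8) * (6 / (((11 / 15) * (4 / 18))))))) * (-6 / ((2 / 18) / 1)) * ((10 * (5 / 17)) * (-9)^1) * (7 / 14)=51.76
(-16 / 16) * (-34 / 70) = 17 / 35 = 0.49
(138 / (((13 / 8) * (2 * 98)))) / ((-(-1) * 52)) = 69 / 8281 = 0.01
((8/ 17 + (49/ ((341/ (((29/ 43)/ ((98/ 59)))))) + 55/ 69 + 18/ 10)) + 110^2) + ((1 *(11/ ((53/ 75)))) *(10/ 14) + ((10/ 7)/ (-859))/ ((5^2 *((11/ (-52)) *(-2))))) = 132804946010143573/ 10962709749222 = 12114.24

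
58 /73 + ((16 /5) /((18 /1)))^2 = 122122 /147825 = 0.83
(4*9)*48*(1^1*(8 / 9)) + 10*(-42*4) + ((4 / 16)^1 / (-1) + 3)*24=-78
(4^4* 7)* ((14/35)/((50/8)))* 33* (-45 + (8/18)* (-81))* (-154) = 5901299712/125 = 47210397.70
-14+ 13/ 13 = -13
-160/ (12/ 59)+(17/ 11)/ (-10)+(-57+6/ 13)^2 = 134393231/ 55770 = 2409.78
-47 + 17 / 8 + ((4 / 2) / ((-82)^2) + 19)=-347963 / 13448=-25.87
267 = 267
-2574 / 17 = -151.41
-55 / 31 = -1.77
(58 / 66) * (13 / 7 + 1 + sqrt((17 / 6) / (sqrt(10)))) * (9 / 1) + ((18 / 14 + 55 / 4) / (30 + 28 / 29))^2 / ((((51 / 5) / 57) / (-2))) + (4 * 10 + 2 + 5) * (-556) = -1543551452808437 / 59112638816 + 29 * 2^(1 / 4) * 5^(3 / 4) * sqrt(51) / 110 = -26104.55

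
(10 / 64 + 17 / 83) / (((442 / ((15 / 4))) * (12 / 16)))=4795 / 1173952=0.00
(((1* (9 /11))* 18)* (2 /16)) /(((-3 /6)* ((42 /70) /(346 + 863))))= -163215 /22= -7418.86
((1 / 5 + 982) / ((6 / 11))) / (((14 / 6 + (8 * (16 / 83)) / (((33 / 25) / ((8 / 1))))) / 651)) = 32108083623 / 319910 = 100365.99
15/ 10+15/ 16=39/ 16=2.44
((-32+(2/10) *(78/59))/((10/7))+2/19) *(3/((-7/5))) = 47.38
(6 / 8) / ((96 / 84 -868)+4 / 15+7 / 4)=-315 / 363233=-0.00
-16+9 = -7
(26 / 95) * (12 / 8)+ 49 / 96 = 8399 / 9120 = 0.92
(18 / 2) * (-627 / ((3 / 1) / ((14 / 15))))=-8778 / 5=-1755.60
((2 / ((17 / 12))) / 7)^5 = 7962624 / 23863536599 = 0.00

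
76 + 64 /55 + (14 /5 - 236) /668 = 1411083 /18370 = 76.81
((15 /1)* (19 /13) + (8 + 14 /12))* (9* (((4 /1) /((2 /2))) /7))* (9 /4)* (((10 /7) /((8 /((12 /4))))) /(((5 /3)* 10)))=117855 /10192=11.56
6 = 6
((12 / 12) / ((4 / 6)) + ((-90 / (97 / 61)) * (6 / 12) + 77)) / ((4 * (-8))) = -9739 / 6208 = -1.57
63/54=7/6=1.17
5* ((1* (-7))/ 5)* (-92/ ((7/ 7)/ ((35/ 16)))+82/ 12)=16331/ 12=1360.92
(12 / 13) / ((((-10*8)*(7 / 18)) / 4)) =-54 / 455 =-0.12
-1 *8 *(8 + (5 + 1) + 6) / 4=-40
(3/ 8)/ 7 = 3/ 56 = 0.05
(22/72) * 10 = 55/18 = 3.06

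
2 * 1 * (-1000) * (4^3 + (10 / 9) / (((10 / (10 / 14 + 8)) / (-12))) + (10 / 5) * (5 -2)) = -2452000 / 21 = -116761.90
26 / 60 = 13 / 30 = 0.43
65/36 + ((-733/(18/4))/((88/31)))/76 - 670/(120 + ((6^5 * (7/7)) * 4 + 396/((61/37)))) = 1651471957/1604548176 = 1.03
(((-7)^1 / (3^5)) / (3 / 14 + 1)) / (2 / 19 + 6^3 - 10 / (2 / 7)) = -1862 / 14214771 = -0.00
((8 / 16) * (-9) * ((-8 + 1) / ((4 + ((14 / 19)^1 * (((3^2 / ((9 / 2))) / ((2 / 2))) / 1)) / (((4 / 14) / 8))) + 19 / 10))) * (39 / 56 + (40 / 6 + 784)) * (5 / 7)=63150775 / 167272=377.53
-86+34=-52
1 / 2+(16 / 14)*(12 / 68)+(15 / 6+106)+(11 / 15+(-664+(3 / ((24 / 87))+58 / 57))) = -147102227 / 271320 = -542.17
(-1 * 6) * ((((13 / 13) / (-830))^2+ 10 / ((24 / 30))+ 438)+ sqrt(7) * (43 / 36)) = -931048353 / 344450 -43 * sqrt(7) / 6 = -2721.96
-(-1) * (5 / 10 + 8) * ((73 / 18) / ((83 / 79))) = 98039 / 2988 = 32.81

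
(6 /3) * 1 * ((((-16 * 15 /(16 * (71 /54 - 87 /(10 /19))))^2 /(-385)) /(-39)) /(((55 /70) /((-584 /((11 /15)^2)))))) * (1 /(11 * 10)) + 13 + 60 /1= 18726056517391139 /256521371363543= 73.00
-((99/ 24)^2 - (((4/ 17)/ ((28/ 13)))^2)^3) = -3092499262485233/ 181744694737984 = -17.02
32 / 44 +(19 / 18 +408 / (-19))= -74077 / 3762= -19.69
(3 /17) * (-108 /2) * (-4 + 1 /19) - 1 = 11827 /323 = 36.62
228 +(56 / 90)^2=462484 / 2025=228.39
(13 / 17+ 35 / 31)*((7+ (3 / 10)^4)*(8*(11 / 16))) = 384674609 / 5270000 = 72.99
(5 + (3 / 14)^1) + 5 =143 / 14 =10.21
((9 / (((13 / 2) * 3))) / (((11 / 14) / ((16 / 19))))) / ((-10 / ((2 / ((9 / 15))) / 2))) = -224 / 2717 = -0.08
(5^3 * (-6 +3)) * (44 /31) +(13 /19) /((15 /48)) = -1561052 /2945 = -530.07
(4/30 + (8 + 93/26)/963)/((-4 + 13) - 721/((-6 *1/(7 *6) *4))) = 36394/318170385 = 0.00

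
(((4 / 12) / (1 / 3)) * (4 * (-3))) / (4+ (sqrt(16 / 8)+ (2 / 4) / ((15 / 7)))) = -45720 / 14329+ 10800 * sqrt(2) / 14329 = -2.12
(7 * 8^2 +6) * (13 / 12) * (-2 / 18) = -2951 / 54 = -54.65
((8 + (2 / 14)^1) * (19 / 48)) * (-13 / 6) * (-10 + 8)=4693 / 336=13.97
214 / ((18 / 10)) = 1070 / 9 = 118.89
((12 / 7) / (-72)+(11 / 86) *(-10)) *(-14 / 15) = 2353 / 1935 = 1.22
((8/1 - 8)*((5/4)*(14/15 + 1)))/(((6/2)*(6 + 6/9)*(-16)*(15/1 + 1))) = 0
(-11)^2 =121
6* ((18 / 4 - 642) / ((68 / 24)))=-1350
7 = 7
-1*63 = -63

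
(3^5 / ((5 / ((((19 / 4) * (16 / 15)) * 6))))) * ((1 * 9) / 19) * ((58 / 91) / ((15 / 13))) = 338256 / 875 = 386.58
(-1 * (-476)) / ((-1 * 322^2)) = -17 / 3703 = -0.00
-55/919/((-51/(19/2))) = 1045/93738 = 0.01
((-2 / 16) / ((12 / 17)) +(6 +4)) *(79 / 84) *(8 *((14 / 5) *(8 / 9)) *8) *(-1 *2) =-2943.09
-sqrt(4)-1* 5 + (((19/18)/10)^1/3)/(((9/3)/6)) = -1871/270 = -6.93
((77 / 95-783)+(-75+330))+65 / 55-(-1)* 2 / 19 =-549568 / 1045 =-525.90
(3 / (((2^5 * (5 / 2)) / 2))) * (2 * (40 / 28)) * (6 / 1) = 9 / 7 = 1.29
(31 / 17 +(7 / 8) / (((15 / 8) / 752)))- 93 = 66238 / 255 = 259.76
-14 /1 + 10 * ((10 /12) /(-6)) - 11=-475 /18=-26.39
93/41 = 2.27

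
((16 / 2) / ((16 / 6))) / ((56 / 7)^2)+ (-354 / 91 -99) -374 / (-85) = -2866667 / 29120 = -98.44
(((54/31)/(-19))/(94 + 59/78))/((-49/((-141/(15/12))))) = -2375568/1066558255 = -0.00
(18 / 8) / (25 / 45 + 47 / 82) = 3321 / 1666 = 1.99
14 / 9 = 1.56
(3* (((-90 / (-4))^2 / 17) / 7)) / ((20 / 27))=32805 / 1904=17.23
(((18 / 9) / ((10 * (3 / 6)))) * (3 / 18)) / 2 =1 / 30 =0.03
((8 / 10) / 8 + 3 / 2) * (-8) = -64 / 5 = -12.80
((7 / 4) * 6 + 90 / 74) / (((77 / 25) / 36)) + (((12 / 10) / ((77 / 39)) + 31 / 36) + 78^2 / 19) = 406238387 / 885780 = 458.62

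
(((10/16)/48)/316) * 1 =5/121344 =0.00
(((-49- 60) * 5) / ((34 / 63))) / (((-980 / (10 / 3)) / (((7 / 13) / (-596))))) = -1635 / 526864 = -0.00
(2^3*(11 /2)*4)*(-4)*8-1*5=-5637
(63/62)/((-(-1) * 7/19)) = 171/62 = 2.76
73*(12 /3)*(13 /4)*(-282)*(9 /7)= -2408562 /7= -344080.29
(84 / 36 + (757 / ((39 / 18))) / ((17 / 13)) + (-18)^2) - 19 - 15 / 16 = 468035 / 816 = 573.57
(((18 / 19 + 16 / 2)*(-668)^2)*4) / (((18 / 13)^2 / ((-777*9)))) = -3320384019680 / 57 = -58252351222.46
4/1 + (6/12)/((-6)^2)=4.01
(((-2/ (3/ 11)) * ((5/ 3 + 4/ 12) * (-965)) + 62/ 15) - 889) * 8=1592216/ 15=106147.73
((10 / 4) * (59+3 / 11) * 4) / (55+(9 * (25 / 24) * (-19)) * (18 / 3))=-5216 / 8921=-0.58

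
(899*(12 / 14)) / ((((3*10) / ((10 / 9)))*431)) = 1798 / 27153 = 0.07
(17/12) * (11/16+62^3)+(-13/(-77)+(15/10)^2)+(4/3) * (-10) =4991394671/14784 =337621.39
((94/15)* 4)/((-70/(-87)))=5452/175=31.15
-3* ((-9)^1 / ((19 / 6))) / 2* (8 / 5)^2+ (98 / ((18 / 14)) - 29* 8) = -144.86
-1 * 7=-7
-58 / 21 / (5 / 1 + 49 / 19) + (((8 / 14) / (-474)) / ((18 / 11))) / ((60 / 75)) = -43639 / 119448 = -0.37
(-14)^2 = 196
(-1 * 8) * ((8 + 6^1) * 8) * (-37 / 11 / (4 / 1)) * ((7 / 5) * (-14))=-14767.71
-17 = -17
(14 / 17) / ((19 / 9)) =126 / 323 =0.39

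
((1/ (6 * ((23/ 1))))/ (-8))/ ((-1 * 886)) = 1/ 978144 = 0.00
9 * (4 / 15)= 12 / 5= 2.40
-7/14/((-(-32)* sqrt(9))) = -1/192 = -0.01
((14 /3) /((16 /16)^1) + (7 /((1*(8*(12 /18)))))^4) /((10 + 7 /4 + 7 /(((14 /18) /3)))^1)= 1500947 /7618560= 0.20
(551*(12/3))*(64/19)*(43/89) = 319232/89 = 3586.88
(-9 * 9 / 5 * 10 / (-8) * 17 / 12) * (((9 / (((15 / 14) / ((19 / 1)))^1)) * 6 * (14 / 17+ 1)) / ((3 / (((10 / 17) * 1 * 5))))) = 1669815 / 34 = 49112.21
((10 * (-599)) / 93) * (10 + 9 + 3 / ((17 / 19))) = -2276200 / 1581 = -1439.72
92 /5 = 18.40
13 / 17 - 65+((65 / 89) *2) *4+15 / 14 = -1214177 / 21182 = -57.32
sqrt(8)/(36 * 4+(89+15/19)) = 19 * sqrt(2)/2221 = 0.01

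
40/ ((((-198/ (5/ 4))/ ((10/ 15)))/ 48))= -800/ 99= -8.08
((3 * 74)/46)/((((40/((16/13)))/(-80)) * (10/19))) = -22.57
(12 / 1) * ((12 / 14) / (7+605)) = 2 / 119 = 0.02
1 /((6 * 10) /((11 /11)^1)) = 1 /60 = 0.02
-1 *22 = -22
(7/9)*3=7/3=2.33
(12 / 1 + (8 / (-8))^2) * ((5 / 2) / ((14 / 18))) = 585 / 14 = 41.79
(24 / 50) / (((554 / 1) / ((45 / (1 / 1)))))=54 / 1385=0.04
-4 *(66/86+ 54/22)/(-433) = 6096/204809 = 0.03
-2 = -2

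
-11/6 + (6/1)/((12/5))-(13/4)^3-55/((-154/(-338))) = -207481/1344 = -154.38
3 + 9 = 12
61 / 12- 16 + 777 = 9193 / 12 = 766.08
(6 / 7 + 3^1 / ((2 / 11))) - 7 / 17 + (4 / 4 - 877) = -204455 / 238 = -859.05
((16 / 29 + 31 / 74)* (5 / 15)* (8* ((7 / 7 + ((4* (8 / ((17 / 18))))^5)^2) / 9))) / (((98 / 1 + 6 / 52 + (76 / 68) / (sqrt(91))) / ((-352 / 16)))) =-342120125701230920137041797727040763600 / 2660547627921428029021761 + 728037451791833732721486717456882400* sqrt(91) / 45229309674664276493369937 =-128436563459674.46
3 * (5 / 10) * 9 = 27 / 2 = 13.50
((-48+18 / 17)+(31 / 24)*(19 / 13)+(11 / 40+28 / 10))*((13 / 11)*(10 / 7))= -7229 / 102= -70.87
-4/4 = -1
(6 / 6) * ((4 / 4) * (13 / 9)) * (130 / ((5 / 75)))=8450 / 3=2816.67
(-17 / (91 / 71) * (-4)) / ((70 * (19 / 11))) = 26554 / 60515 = 0.44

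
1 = 1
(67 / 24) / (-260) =-67 / 6240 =-0.01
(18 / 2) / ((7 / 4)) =36 / 7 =5.14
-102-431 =-533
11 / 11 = 1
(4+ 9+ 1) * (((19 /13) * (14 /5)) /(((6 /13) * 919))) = 1862 /13785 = 0.14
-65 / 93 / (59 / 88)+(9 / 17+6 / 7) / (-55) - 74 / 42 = -1847582 / 652953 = -2.83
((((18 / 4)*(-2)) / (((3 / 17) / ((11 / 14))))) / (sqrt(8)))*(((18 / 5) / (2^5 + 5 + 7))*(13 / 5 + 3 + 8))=-7803*sqrt(2) / 700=-15.76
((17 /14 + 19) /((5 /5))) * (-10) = -1415 /7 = -202.14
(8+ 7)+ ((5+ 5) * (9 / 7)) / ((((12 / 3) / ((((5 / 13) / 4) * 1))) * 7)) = 76665 / 5096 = 15.04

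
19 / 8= 2.38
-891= -891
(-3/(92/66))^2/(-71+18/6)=-9801/143888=-0.07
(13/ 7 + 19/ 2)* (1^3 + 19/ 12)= 29.34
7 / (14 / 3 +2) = 21 / 20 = 1.05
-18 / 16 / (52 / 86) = -387 / 208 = -1.86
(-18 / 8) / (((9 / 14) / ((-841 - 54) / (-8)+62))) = -608.56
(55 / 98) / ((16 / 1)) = 55 / 1568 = 0.04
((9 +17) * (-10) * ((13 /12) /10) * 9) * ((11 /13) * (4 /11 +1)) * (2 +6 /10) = -1521 /2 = -760.50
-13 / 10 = -1.30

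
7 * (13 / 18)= 91 / 18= 5.06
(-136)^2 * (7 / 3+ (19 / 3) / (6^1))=564128 / 9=62680.89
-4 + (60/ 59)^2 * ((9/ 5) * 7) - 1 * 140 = -455904/ 3481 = -130.97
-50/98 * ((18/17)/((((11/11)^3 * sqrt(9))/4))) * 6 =-3600/833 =-4.32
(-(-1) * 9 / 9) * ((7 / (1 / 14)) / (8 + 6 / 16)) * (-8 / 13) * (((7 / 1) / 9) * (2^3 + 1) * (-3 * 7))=921984 / 871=1058.54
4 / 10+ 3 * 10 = 152 / 5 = 30.40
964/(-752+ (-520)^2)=0.00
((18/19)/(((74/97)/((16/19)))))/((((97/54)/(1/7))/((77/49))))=85536/654493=0.13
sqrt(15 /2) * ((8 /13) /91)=4 * sqrt(30) /1183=0.02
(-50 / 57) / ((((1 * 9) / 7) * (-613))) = 350 / 314469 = 0.00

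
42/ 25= 1.68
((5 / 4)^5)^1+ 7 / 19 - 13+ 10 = 8175 / 19456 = 0.42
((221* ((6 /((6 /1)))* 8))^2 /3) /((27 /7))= 21880768 /81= 270132.94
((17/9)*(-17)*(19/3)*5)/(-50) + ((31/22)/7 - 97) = -794819/10395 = -76.46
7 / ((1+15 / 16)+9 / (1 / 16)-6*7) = 112 / 1663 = 0.07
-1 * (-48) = 48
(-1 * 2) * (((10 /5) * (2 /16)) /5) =-1 /10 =-0.10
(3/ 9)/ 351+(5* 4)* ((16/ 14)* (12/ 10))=202183/ 7371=27.43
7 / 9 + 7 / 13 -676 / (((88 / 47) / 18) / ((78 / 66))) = -108713093 / 14157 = -7679.11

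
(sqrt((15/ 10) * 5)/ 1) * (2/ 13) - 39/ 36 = -13/ 12+sqrt(30)/ 13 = -0.66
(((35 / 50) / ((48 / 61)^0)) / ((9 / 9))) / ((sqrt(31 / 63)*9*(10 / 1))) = 7*sqrt(217) / 9300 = 0.01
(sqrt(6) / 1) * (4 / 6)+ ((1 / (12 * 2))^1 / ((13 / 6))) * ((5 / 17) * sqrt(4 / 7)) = 5 * sqrt(7) / 3094+ 2 * sqrt(6) / 3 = 1.64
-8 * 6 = -48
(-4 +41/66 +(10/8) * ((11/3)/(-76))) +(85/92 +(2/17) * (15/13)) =-121333723/50992656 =-2.38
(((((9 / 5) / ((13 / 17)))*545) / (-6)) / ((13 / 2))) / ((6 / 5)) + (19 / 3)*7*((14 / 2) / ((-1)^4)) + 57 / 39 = 288365 / 1014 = 284.38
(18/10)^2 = 81/25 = 3.24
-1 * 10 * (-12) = 120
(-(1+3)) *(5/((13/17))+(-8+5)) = -184/13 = -14.15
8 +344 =352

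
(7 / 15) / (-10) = -7 / 150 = -0.05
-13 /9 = -1.44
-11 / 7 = -1.57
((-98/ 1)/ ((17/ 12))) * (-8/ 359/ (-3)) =-3136/ 6103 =-0.51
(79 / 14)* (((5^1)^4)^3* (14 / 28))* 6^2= 173583984375 / 7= 24797712053.57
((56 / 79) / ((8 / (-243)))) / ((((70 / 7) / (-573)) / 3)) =2924019 / 790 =3701.29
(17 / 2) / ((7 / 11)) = 187 / 14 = 13.36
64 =64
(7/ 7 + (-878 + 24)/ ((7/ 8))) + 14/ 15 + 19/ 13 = -189658/ 195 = -972.61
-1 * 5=-5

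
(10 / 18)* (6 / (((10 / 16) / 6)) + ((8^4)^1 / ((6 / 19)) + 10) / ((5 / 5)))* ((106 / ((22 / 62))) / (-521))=-642656164 / 154737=-4153.22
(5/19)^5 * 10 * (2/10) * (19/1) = 6250/130321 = 0.05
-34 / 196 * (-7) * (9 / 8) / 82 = 153 / 9184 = 0.02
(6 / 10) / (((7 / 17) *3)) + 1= 52 / 35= 1.49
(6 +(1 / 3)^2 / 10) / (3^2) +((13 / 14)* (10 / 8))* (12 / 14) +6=608273 / 79380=7.66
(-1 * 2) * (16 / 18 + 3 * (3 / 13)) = -370 / 117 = -3.16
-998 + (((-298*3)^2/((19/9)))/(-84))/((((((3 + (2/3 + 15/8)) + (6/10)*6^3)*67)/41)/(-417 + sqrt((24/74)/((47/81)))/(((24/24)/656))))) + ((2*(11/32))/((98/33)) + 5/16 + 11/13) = 3161816502465665/420812208544 - 34823927358720*sqrt(5217)/251302345693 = -2495.42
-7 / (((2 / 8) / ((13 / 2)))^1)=-182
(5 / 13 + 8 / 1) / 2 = 109 / 26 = 4.19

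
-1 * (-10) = 10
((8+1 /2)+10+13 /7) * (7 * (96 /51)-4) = 22230 /119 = 186.81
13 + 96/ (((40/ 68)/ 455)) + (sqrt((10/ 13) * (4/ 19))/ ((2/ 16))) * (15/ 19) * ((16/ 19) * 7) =74283.98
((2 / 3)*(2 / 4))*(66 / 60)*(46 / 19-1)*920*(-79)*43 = -30939876 / 19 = -1628414.53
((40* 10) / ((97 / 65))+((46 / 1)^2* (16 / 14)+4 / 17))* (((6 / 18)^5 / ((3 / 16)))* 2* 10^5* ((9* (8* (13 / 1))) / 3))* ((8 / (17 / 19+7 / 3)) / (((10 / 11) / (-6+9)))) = 71899182417920000 / 2389401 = 30090881529.69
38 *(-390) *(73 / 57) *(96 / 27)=-607360 / 9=-67484.44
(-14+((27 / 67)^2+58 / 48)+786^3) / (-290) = -1674440.15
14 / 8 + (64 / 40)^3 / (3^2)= 9923 / 4500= 2.21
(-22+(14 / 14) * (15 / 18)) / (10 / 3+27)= -127 / 182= -0.70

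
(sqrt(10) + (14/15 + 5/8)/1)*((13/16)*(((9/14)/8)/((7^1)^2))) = 7293/3512320 + 117*sqrt(10)/87808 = 0.01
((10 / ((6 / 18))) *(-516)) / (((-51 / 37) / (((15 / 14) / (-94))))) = -715950 / 5593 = -128.01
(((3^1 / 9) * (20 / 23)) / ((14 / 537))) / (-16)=-0.69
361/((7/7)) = 361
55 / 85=0.65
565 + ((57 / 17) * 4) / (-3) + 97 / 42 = 401867 / 714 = 562.84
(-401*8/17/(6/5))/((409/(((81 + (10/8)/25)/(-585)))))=650021/12202515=0.05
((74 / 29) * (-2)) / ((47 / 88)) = -9.56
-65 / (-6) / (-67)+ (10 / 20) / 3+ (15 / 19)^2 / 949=387814 / 68860389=0.01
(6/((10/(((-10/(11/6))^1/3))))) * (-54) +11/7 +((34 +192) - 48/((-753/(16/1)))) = 5556521/19327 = 287.50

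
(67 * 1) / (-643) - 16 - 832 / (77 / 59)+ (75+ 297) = -13942827 / 49511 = -281.61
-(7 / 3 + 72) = -223 / 3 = -74.33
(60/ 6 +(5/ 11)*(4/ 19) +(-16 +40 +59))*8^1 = 155656/ 209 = 744.77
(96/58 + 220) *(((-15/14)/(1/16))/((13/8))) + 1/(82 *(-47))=-2338.34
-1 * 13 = -13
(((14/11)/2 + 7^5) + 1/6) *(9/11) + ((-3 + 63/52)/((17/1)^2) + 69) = 25131636249/1818388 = 13820.83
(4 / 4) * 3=3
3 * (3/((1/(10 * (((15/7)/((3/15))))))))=6750/7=964.29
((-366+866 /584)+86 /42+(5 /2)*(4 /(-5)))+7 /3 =-2220619 /6132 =-362.14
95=95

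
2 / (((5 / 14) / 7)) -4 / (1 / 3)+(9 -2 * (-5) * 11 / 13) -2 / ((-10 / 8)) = 3007 / 65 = 46.26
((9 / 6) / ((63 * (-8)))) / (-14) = 1 / 4704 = 0.00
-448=-448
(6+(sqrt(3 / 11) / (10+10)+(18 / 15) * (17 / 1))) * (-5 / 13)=-132 / 13-sqrt(33) / 572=-10.16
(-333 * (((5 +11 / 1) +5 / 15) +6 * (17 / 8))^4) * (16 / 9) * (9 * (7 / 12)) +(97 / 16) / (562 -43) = -664733513706515 / 298944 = -2223605470.28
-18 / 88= -9 / 44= -0.20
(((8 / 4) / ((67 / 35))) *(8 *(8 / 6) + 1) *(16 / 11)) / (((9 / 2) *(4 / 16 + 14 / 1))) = 0.28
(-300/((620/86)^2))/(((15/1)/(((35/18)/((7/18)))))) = -1849/961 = -1.92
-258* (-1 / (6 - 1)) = 258 / 5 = 51.60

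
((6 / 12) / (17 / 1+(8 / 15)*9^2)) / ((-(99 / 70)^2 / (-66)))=0.27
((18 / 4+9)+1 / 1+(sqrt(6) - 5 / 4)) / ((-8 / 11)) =-583 / 32 - 11 * sqrt(6) / 8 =-21.59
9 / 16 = 0.56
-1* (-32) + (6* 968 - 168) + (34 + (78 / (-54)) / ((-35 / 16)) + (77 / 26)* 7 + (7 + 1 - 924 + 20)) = 39569093 / 8190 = 4831.39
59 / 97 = 0.61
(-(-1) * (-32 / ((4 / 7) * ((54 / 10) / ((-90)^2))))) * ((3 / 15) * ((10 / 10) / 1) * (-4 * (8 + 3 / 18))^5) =50619564620800 / 81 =624932896553.09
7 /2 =3.50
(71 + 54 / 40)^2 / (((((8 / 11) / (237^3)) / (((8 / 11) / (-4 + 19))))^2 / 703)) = 28982774236924313612127 / 10000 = 2898277423692431361.21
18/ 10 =9/ 5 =1.80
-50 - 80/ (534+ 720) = -31390/ 627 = -50.06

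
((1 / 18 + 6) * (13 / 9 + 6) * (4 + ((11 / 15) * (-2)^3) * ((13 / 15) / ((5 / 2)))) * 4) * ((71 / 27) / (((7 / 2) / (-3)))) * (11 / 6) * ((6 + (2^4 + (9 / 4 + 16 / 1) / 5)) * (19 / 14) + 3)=-1590124335613 / 28704375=-55396.58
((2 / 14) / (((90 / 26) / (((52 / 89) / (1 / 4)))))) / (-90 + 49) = -2704 / 1149435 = -0.00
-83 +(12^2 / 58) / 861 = -83.00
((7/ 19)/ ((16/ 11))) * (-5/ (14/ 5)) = -0.45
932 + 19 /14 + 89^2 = 123961 /14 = 8854.36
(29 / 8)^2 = 841 / 64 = 13.14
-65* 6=-390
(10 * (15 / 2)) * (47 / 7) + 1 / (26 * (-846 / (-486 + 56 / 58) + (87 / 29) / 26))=92207212 / 183099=503.59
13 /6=2.17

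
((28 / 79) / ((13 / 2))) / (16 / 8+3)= 56 / 5135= 0.01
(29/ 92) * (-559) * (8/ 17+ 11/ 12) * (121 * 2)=-555113273/ 9384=-59155.29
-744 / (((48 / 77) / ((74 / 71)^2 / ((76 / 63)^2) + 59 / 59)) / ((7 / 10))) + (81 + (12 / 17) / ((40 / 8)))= -3410280356593 / 2474929360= -1377.93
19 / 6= 3.17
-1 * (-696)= 696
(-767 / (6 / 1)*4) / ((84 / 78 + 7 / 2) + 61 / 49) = -1954316 / 22251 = -87.83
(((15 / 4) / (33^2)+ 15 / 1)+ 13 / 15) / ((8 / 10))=115217 / 5808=19.84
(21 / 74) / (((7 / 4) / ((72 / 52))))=108 / 481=0.22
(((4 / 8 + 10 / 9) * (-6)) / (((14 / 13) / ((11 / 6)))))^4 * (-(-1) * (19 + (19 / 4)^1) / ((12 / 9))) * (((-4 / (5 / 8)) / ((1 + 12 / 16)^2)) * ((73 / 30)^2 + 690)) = -3519591523467468437131 / 1852548213600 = -1899865006.28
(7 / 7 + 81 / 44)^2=15625 / 1936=8.07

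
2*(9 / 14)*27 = 243 / 7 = 34.71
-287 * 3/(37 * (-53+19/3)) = 369/740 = 0.50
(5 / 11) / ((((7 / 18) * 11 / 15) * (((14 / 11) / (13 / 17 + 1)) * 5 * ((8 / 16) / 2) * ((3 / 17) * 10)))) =540 / 539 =1.00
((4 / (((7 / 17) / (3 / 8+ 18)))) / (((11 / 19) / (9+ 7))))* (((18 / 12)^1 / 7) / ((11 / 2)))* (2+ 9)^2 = 23256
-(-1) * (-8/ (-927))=8/ 927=0.01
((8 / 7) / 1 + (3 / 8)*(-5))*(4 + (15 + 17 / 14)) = -11603 / 784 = -14.80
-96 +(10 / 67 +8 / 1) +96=546 / 67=8.15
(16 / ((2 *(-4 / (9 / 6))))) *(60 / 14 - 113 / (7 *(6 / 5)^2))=20.77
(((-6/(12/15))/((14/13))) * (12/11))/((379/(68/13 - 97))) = 53685/29183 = 1.84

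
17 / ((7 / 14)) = 34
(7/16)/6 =7/96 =0.07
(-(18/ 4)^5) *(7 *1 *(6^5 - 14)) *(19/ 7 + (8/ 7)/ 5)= -23604424407/ 80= -295055305.09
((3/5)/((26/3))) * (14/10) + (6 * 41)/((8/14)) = 139944/325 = 430.60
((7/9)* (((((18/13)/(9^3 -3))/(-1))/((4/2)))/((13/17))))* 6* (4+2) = -714/20449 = -0.03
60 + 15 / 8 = 495 / 8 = 61.88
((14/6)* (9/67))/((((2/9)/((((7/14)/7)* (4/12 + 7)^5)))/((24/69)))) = 10307264/13869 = 743.19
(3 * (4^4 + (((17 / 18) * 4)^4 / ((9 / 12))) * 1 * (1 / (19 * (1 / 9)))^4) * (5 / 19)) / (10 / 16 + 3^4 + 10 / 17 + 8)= 71693672960 / 30379258631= 2.36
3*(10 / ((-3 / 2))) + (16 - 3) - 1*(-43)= 36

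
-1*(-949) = 949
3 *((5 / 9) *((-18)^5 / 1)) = -3149280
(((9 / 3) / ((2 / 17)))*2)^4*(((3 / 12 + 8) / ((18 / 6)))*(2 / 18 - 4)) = -289400265 / 4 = -72350066.25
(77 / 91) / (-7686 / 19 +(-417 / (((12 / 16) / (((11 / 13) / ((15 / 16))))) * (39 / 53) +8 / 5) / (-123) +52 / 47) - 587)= -166160082253 / 194188716134075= -0.00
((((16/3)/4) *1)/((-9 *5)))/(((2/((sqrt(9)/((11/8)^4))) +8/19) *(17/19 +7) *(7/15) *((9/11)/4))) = -65060864/4639916925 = -0.01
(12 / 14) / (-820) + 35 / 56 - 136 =-1554117 / 11480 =-135.38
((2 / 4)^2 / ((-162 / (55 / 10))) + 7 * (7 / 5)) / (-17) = -63449 / 110160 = -0.58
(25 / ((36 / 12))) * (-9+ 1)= -66.67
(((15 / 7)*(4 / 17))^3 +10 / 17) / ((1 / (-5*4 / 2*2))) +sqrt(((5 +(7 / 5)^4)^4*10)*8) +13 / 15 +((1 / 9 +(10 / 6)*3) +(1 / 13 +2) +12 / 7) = 694.65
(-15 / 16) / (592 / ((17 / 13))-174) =-255 / 75808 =-0.00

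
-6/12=-1/2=-0.50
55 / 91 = 0.60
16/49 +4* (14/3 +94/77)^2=7415824/53361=138.97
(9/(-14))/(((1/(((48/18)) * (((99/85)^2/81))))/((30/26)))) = -4356/131495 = -0.03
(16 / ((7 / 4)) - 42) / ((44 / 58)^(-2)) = -111320 / 5887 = -18.91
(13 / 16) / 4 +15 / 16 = 73 / 64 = 1.14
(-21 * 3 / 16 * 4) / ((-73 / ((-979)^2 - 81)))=15094170 / 73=206769.45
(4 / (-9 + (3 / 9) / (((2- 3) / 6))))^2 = 16 / 121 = 0.13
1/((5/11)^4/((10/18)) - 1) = -14641/13516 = -1.08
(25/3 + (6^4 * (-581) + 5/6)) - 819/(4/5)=-9047887/12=-753990.58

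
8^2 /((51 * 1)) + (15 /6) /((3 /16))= 248 /17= 14.59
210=210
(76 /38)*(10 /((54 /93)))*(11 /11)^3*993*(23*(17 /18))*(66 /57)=441325610 /513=860283.84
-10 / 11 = -0.91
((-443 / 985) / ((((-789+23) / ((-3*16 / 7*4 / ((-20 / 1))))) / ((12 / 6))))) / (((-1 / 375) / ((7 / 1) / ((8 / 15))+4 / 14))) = -29942370 / 3697099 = -8.10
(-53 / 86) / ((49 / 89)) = -4717 / 4214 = -1.12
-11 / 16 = -0.69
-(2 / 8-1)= 3 / 4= 0.75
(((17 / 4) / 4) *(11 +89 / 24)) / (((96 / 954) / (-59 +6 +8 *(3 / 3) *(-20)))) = -67745289 / 2048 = -33078.75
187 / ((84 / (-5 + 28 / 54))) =-22627 / 2268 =-9.98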